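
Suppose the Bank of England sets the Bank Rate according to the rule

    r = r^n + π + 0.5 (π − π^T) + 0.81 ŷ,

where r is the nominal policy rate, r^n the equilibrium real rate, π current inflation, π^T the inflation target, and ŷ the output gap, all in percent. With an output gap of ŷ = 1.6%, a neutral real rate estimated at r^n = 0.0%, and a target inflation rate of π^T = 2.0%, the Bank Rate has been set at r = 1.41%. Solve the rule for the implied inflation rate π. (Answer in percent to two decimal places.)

Collecting π: r = r^n + (1 + 0.5) π − 0.5 π^T + 0.81 ŷ
1.5 π = 1.41 − 0.0 + 0.5 × 2.0 − 0.81 × 1.6 = 1.114
π = 1.114 / 1.5 = 0.74

0.74%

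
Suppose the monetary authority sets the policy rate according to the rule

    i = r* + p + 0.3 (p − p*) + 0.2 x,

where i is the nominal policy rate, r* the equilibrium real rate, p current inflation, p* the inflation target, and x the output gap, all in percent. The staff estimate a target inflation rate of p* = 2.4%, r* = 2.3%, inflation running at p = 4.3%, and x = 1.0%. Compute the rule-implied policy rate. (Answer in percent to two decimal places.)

i = 2.3 + 4.3 + 0.3 × (4.3 − 2.4) + 0.2 × 1.0
   = 2.3 + 4.3 + 0.57 + 0.2 = 7.37

7.37%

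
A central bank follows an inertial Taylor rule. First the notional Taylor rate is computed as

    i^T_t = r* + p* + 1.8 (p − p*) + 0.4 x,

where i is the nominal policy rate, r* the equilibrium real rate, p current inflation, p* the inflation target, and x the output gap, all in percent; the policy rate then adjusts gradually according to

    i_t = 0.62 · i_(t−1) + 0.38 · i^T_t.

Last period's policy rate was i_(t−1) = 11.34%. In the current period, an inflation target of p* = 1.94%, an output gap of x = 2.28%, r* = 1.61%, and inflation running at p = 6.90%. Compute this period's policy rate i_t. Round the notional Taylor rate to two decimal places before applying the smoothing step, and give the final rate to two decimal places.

12.12%

i^T_t = 1.61 + 1.94 + 1.8 × (6.90 − 1.94) + 0.4 × 2.28
   = 1.61 + 1.94 + 8.928 + 0.912 = 13.39
i_t = 0.62 × 11.34 + 0.38 × 13.39 = 7.0308 + 5.0882 = 12.12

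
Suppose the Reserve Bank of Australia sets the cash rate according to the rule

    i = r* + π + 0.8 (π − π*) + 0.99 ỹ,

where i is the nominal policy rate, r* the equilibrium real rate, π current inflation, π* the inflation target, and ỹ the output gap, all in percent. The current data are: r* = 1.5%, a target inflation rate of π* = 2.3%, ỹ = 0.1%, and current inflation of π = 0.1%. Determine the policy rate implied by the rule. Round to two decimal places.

i = 1.5 + 0.1 + 0.8 × (0.1 − 2.3) + 0.99 × 0.1
   = 1.5 + 0.1 − 1.76 + 0.099 = -0.06

-0.06%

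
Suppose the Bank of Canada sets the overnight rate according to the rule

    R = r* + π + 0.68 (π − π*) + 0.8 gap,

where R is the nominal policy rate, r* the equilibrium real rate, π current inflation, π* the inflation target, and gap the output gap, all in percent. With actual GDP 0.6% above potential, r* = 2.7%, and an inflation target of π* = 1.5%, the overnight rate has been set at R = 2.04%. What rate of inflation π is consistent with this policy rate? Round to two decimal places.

-0.07%

Output 0.6% above potential → gap = 0.6.
Collecting π: R = r* + (1 + 0.68) π − 0.68 π* + 0.8 gap
1.68 π = 2.04 − 2.7 + 0.68 × 1.5 − 0.8 × 0.6 = -0.12
π = -0.12 / 1.68 = -0.07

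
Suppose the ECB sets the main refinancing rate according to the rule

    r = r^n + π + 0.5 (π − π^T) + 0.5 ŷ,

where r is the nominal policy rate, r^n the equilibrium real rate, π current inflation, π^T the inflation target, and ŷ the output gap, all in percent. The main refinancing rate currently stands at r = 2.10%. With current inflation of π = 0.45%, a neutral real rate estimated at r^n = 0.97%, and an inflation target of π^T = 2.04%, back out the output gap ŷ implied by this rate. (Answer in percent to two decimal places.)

2.95%

0.5 ŷ = 2.10 − 0.97 − 0.45 − 0.5 × (0.45 − 2.04) = 1.475
ŷ = 1.475 / 0.5 = 2.95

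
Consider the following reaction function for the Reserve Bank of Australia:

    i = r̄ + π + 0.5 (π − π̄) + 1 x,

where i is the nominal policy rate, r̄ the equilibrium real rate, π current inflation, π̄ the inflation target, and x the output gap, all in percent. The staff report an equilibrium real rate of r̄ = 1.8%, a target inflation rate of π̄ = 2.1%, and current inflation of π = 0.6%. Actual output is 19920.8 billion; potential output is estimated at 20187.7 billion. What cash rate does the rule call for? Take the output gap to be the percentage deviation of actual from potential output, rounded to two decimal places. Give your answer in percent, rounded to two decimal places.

Output gap = 100 × (19920.8 − 20187.7) / 20187.7 = -1.32%.
i = 1.80 + 0.60 + 0.5 × (0.60 − 2.10) + 1 × (-1.32)
   = 1.80 + 0.6 − 0.75 − 1.32 = 0.33

0.33%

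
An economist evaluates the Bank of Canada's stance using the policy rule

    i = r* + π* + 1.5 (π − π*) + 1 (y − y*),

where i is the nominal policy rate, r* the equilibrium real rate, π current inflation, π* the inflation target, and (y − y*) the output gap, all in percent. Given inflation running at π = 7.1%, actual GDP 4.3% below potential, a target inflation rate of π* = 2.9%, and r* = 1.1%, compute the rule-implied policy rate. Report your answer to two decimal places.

6.00%

Output 4.3% below potential → (y − y*) = -4.3.
i = 1.1 + 2.9 + 1.5 × (7.1 − 2.9) + 1 × (-4.3)
   = 1.1 + 2.9 + 6.3 − 4.3 = 6.00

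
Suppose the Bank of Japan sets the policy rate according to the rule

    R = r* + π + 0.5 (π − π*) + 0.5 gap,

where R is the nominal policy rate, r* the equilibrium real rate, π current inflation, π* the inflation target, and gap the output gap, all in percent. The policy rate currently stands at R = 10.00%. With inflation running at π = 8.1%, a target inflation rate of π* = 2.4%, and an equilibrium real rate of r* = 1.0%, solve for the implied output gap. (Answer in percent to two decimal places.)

-3.90%

0.5 gap = 10.00 − 1.0 − 8.1 − 0.5 × (8.1 − 2.4) = -1.95
gap = -1.95 / 0.5 = -3.90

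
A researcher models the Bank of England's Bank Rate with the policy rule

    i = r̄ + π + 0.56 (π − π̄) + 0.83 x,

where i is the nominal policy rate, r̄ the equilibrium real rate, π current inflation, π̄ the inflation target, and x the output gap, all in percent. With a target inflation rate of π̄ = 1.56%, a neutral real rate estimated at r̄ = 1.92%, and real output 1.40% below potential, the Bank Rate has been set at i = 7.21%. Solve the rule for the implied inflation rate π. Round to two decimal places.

4.70%

Output 1.40% below potential → x = -1.40.
Collecting π: i = r̄ + (1 + 0.56) π − 0.56 π̄ + 0.83 x
1.56 π = 7.21 − 1.92 + 0.56 × 1.56 − 0.83 × (-1.40) = 7.3256
π = 7.3256 / 1.56 = 4.70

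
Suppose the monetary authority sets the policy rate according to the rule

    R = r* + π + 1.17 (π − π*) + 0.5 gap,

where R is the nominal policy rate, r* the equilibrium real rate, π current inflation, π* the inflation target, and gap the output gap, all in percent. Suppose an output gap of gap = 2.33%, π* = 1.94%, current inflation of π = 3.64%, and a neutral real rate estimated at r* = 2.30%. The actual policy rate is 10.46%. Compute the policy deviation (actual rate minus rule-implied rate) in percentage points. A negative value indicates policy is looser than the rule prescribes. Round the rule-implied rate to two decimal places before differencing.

R = 2.30 + 3.64 + 1.17 × (3.64 − 1.94) + 0.5 × 2.33
   = 2.30 + 3.64 + 1.989 + 1.165 = 9.09
Deviation = 10.46 − 9.09 = 1.37 pp.

1.37 pp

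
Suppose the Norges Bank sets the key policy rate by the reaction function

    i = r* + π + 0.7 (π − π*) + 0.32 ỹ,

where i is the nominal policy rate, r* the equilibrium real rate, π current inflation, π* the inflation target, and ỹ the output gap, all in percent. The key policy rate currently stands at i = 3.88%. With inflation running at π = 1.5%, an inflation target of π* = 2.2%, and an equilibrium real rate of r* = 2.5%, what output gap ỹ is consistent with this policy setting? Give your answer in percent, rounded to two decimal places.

0.32 ỹ = 3.88 − 2.5 − 1.5 − 0.7 × (1.5 − 2.2) = 0.37
ỹ = 0.37 / 0.32 = 1.16

1.16%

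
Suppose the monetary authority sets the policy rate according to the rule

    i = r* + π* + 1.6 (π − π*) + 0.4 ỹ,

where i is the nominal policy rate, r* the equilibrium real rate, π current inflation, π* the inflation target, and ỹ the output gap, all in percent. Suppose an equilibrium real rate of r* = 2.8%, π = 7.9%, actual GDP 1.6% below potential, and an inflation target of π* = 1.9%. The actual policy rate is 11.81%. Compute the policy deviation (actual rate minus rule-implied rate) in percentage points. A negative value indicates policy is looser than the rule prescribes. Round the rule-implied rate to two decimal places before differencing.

-1.85 pp

Output 1.6% below potential → ỹ = -1.6.
i = 2.8 + 1.9 + 1.6 × (7.9 − 1.9) + 0.4 × (-1.6)
   = 2.8 + 1.9 + 9.6 − 0.64 = 13.66
Deviation = 11.81 − 13.66 = -1.85 pp.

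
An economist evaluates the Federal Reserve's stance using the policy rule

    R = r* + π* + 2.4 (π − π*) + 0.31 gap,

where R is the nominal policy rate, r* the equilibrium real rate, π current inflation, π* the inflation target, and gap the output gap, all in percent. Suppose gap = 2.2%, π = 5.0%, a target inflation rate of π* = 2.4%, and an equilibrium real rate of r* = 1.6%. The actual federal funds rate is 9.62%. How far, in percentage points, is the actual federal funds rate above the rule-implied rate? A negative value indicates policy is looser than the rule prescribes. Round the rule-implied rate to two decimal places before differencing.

-1.30 pp

R = 1.6 + 2.4 + 2.4 × (5.0 − 2.4) + 0.31 × 2.2
   = 1.6 + 2.4 + 6.24 + 0.682 = 10.92
Deviation = 9.62 − 10.92 = -1.30 pp.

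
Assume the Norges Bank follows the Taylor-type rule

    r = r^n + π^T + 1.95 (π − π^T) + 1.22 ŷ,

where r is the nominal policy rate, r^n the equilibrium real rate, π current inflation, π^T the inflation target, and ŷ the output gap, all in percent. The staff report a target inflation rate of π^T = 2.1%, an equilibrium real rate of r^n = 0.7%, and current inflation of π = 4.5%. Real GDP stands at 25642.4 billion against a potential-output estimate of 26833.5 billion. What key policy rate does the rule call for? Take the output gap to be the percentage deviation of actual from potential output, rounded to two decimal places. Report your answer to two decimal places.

2.06%

Output gap = 100 × (25642.4 − 26833.5) / 26833.5 = -4.44%.
r = 0.70 + 2.10 + 1.95 × (4.50 − 2.10) + 1.22 × (-4.44)
   = 0.70 + 2.1 + 4.68 − 5.4168 = 2.06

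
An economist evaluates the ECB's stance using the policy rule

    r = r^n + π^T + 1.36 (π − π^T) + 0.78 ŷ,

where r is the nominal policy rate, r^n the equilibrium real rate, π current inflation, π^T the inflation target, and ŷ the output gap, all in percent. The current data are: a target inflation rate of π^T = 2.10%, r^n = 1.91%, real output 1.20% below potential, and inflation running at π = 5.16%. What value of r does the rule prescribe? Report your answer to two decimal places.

7.24%

Output 1.20% below potential → ŷ = -1.20.
r = 1.91 + 2.10 + 1.36 × (5.16 − 2.10) + 0.78 × (-1.20)
   = 1.91 + 2.1 + 4.1616 − 0.936 = 7.24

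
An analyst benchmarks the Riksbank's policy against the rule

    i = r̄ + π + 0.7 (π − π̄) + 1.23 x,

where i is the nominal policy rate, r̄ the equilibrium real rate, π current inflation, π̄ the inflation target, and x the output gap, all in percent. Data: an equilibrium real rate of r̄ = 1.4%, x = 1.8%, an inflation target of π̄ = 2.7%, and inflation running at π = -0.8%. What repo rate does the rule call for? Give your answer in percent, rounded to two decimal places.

i = 1.4 + (-0.8) + 0.7 × (-0.8 − 2.7) + 1.23 × 1.8
   = 1.4 − 0.8 − 2.45 + 2.214 = 0.36

0.36%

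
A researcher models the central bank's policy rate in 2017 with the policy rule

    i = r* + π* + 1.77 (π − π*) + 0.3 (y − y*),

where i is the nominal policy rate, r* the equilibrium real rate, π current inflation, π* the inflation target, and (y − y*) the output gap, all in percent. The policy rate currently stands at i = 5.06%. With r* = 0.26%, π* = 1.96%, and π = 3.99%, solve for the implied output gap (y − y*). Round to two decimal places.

0.3 (y − y*) = 5.06 − 0.26 − 1.96 − 1.77 × (3.99 − 1.96) = -0.7531
(y − y*) = -0.7531 / 0.3 = -2.51

-2.51%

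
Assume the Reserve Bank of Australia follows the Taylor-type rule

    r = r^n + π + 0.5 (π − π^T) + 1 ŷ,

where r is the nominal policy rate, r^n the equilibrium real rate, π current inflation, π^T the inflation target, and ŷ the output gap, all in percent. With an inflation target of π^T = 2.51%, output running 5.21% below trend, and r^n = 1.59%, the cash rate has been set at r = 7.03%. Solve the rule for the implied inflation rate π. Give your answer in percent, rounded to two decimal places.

7.94%

Output 5.21% below potential → ŷ = -5.21.
Collecting π: r = r^n + (1 + 0.5) π − 0.5 π^T + 1 ŷ
1.5 π = 7.03 − 1.59 + 0.5 × 2.51 − 1 × (-5.21) = 11.905
π = 11.905 / 1.5 = 7.94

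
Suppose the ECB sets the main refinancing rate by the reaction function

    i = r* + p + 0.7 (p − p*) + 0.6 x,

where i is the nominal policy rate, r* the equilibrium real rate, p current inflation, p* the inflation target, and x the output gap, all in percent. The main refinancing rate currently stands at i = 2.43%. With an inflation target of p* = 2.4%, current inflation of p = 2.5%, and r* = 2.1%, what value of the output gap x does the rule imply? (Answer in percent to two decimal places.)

-3.73%

0.6 x = 2.43 − 2.1 − 2.5 − 0.7 × (2.5 − 2.4) = -2.24
x = -2.24 / 0.6 = -3.73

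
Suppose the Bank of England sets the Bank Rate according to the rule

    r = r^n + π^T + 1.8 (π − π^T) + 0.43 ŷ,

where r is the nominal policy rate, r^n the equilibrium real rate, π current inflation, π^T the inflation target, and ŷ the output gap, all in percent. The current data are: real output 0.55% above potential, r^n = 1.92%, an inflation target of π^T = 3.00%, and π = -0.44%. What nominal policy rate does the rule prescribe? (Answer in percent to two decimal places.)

-1.04%

Output 0.55% above potential → ŷ = 0.55.
r = 1.92 + 3.00 + 1.8 × (-0.44 − 3.00) + 0.43 × 0.55
   = 1.92 + 3 − 6.192 + 0.2365 = -1.04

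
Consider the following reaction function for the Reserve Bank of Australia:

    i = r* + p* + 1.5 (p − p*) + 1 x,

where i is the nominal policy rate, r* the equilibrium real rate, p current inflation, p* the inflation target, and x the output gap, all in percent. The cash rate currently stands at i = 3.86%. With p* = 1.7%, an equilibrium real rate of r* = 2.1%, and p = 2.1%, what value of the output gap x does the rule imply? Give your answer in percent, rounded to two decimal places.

-0.54%

1 x = 3.86 − 2.1 − 1.7 − 1.5 × (2.1 − 1.7) = -0.54
x = -0.54 / 1 = -0.54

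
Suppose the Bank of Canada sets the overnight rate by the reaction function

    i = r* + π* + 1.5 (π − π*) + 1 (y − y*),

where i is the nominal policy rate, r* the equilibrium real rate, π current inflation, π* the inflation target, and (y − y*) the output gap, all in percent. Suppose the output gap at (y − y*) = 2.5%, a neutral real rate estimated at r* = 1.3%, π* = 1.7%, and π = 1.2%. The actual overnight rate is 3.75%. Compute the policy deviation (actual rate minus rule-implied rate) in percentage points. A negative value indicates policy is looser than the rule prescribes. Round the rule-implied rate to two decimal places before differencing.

i = 1.3 + 1.7 + 1.5 × (1.2 − 1.7) + 1 × 2.5
   = 1.3 + 1.7 − 0.75 + 2.5 = 4.75
Deviation = 3.75 − 4.75 = -1.00 pp.

-1.00 pp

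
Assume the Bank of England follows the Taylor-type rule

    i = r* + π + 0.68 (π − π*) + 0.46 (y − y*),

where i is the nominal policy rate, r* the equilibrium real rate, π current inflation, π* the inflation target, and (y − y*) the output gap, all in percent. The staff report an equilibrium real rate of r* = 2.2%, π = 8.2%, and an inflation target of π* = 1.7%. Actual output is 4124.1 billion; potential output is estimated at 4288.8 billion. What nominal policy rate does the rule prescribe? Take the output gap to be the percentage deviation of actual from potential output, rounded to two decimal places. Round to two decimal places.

Output gap = 100 × (4124.1 − 4288.8) / 4288.8 = -3.84%.
i = 2.20 + 8.20 + 0.68 × (8.20 − 1.70) + 0.46 × (-3.84)
   = 2.20 + 8.2 + 4.42 − 1.7664 = 13.05

13.05%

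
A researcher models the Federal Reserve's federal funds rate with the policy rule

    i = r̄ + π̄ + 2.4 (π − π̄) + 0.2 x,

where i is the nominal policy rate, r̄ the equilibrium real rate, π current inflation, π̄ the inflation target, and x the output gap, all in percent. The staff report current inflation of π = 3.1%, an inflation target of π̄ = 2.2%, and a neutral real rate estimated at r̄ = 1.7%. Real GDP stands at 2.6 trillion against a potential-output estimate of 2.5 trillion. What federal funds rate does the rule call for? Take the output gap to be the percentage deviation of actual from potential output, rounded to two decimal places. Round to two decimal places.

Output gap = 100 × (2.6 − 2.5) / 2.5 = 4.00%.
i = 1.70 + 2.20 + 2.4 × (3.10 − 2.20) + 0.2 × 4.00
   = 1.70 + 2.2 + 2.16 + 0.8 = 6.86

6.86%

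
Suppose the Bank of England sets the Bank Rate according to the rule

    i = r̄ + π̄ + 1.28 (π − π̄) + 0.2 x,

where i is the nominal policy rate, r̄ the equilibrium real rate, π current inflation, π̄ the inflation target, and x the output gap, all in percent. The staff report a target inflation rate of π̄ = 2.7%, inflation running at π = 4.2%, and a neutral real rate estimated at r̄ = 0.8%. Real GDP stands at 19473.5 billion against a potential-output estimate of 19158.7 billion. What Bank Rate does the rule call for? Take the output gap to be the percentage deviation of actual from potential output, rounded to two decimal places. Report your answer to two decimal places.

Output gap = 100 × (19473.5 − 19158.7) / 19158.7 = 1.64%.
i = 0.80 + 2.70 + 1.28 × (4.20 − 2.70) + 0.2 × 1.64
   = 0.80 + 2.7 + 1.92 + 0.328 = 5.75

5.75%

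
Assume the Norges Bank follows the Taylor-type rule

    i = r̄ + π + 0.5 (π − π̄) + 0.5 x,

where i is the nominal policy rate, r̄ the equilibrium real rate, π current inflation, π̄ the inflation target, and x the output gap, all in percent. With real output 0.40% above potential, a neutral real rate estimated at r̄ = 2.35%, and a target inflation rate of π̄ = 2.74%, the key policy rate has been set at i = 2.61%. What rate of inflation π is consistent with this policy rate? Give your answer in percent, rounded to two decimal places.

0.95%

Output 0.40% above potential → x = 0.40.
Collecting π: i = r̄ + (1 + 0.5) π − 0.5 π̄ + 0.5 x
1.5 π = 2.61 − 2.35 + 0.5 × 2.74 − 0.5 × 0.40 = 1.43
π = 1.43 / 1.5 = 0.95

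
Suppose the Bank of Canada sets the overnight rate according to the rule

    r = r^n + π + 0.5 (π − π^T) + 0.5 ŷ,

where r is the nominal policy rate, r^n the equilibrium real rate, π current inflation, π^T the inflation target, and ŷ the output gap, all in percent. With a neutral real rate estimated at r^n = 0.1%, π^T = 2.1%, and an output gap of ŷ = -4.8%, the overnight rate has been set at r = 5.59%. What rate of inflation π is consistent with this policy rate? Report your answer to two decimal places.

5.96%

Collecting π: r = r^n + (1 + 0.5) π − 0.5 π^T + 0.5 ŷ
1.5 π = 5.59 − 0.1 + 0.5 × 2.1 − 0.5 × (-4.8) = 8.94
π = 8.94 / 1.5 = 5.96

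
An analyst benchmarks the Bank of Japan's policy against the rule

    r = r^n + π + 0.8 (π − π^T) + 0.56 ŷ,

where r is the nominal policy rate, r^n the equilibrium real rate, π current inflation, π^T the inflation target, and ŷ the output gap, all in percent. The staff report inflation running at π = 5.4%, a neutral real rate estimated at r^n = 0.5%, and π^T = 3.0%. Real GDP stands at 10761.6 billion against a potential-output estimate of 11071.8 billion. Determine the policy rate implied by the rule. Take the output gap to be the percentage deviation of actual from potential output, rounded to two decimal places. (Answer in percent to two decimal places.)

Output gap = 100 × (10761.6 − 11071.8) / 11071.8 = -2.80%.
r = 0.50 + 5.40 + 0.8 × (5.40 − 3.00) + 0.56 × (-2.80)
   = 0.50 + 5.4 + 1.92 − 1.568 = 6.25

6.25%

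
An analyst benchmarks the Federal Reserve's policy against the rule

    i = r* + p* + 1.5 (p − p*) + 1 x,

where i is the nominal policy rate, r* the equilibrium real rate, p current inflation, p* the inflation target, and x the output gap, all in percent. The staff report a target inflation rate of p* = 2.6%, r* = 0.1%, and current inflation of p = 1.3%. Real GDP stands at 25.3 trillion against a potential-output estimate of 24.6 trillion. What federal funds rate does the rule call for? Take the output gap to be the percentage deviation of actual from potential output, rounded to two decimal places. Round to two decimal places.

3.60%

Output gap = 100 × (25.3 − 24.6) / 24.6 = 2.85%.
i = 0.10 + 2.60 + 1.5 × (1.30 − 2.60) + 1 × 2.85
   = 0.10 + 2.6 − 1.95 + 2.85 = 3.60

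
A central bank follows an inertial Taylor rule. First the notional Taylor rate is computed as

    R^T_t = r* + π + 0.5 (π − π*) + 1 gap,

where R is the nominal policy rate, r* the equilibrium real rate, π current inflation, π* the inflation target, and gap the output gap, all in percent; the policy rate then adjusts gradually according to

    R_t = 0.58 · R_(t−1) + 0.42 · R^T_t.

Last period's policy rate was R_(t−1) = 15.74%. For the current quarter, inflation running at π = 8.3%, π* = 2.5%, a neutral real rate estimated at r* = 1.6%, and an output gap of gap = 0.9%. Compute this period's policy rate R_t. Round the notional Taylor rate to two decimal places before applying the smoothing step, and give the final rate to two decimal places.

14.88%

R^T_t = 1.6 + 8.3 + 0.5 × (8.3 − 2.5) + 1 × 0.9
   = 1.6 + 8.3 + 2.9 + 0.9 = 13.70
R_t = 0.58 × 15.74 + 0.42 × 13.70 = 9.1292 + 5.754 = 14.88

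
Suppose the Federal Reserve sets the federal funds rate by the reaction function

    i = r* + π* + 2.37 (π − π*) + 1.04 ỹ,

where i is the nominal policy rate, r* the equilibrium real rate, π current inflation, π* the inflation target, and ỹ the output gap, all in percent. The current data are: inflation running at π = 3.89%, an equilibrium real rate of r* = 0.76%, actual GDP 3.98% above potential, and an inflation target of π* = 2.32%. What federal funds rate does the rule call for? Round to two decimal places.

Output 3.98% above potential → ỹ = 3.98.
i = 0.76 + 2.32 + 2.37 × (3.89 − 2.32) + 1.04 × 3.98
   = 0.76 + 2.32 + 3.7209 + 4.1392 = 10.94

10.94%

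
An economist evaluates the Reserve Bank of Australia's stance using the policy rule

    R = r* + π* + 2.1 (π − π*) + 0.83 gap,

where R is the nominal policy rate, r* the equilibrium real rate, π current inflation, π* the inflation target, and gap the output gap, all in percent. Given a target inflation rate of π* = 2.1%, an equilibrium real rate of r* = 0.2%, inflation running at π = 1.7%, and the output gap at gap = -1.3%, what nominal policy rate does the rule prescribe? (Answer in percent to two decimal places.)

0.38%

R = 0.2 + 2.1 + 2.1 × (1.7 − 2.1) + 0.83 × (-1.3)
   = 0.2 + 2.1 − 0.84 − 1.079 = 0.38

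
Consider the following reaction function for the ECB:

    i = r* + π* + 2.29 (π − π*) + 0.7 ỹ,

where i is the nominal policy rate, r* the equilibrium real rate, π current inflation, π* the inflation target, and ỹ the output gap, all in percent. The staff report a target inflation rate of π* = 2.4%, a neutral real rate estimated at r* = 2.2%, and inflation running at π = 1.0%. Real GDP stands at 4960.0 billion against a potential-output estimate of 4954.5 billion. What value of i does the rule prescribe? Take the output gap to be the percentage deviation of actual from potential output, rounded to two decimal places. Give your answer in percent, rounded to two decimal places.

1.47%

Output gap = 100 × (4960.0 − 4954.5) / 4954.5 = 0.11%.
i = 2.20 + 2.40 + 2.29 × (1.00 − 2.40) + 0.7 × 0.11
   = 2.20 + 2.4 − 3.206 + 0.077 = 1.47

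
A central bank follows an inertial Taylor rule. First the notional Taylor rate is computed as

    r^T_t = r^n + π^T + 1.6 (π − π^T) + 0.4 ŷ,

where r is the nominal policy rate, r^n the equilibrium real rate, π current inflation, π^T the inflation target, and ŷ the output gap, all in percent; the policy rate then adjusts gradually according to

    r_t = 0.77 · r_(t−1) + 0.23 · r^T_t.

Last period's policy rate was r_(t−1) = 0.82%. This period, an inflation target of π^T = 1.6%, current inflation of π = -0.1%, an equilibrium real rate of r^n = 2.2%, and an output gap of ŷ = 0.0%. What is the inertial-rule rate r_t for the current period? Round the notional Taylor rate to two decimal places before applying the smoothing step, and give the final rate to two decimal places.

r^T_t = 2.2 + 1.6 + 1.6 × (-0.1 − 1.6) + 0.4 × 0.0
   = 2.2 + 1.6 − 2.72 + 0 = 1.08
r_t = 0.77 × 0.82 + 0.23 × 1.08 = 0.6314 + 0.2484 = 0.88

0.88%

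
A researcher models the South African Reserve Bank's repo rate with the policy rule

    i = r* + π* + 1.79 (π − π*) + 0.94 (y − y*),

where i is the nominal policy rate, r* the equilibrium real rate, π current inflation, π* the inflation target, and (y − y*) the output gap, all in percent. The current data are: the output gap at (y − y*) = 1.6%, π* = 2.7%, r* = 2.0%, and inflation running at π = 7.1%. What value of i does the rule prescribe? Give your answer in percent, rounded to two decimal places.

14.08%

i = 2.0 + 2.7 + 1.79 × (7.1 − 2.7) + 0.94 × 1.6
   = 2.0 + 2.7 + 7.876 + 1.504 = 14.08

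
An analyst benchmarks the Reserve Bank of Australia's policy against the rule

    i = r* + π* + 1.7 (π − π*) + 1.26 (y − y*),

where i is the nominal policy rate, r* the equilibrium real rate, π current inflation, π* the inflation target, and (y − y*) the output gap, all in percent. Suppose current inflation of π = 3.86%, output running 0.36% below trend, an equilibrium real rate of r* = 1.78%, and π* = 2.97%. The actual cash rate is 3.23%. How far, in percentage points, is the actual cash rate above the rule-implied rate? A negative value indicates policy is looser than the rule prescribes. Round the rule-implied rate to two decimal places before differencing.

-2.58 pp

Output 0.36% below potential → (y − y*) = -0.36.
i = 1.78 + 2.97 + 1.7 × (3.86 − 2.97) + 1.26 × (-0.36)
   = 1.78 + 2.97 + 1.513 − 0.4536 = 5.81
Deviation = 3.23 − 5.81 = -2.58 pp.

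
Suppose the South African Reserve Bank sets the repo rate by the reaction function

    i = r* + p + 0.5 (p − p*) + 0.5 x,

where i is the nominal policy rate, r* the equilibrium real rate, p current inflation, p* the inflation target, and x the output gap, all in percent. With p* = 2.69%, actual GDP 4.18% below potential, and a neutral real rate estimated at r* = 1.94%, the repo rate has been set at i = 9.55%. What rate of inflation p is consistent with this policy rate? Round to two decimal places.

Output 4.18% below potential → x = -4.18.
Collecting p: i = r* + (1 + 0.5) p − 0.5 p* + 0.5 x
1.5 p = 9.55 − 1.94 + 0.5 × 2.69 − 0.5 × (-4.18) = 11.045
p = 11.045 / 1.5 = 7.36

7.36%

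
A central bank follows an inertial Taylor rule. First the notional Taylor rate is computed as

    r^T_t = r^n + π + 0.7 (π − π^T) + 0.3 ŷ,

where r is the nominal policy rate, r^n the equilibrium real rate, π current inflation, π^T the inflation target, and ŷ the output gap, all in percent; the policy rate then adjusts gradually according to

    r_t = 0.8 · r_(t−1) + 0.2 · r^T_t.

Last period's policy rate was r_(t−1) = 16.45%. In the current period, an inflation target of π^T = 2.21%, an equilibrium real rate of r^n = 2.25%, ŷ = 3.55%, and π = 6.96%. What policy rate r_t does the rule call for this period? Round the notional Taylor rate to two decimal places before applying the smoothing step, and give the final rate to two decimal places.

r^T_t = 2.25 + 6.96 + 0.7 × (6.96 − 2.21) + 0.3 × 3.55
   = 2.25 + 6.96 + 3.325 + 1.065 = 13.60
r_t = 0.8 × 16.45 + 0.2 × 13.60 = 13.16 + 2.72 = 15.88

15.88%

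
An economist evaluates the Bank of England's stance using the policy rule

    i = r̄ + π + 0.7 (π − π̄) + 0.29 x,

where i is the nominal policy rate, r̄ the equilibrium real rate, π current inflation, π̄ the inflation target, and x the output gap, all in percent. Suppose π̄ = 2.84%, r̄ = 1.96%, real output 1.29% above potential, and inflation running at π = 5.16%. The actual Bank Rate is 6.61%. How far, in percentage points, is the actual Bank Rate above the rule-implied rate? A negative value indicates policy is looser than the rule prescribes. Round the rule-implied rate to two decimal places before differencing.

-2.51 pp

Output 1.29% above potential → x = 1.29.
i = 1.96 + 5.16 + 0.7 × (5.16 − 2.84) + 0.29 × 1.29
   = 1.96 + 5.16 + 1.624 + 0.3741 = 9.12
Deviation = 6.61 − 9.12 = -2.51 pp.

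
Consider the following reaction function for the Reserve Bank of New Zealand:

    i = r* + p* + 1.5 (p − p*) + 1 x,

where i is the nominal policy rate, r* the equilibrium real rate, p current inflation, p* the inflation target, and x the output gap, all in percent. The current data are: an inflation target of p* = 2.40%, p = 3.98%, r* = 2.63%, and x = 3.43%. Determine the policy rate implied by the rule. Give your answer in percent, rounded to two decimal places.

i = 2.63 + 2.40 + 1.5 × (3.98 − 2.40) + 1 × 3.43
   = 2.63 + 2.4 + 2.37 + 3.43 = 10.83

10.83%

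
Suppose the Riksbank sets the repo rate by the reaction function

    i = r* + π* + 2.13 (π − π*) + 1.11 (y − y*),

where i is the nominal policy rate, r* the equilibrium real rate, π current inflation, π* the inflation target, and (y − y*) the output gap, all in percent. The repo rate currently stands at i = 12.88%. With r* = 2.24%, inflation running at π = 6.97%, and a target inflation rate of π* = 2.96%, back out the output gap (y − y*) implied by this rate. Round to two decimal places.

1.11 (y − y*) = 12.88 − 2.24 − 2.96 − 2.13 × (6.97 − 2.96) = -0.8613
(y − y*) = -0.8613 / 1.11 = -0.78

-0.78%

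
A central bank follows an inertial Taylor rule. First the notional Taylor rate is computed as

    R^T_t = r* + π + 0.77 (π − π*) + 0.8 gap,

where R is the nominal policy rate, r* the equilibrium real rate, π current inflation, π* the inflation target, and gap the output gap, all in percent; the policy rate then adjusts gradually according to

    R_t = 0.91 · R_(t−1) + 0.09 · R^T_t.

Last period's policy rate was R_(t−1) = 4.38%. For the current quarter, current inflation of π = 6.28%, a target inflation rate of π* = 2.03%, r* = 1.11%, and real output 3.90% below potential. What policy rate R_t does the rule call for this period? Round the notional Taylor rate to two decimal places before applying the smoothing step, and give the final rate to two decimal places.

Output 3.90% below potential → gap = -3.90.
R^T_t = 1.11 + 6.28 + 0.77 × (6.28 − 2.03) + 0.8 × (-3.90)
   = 1.11 + 6.28 + 3.2725 − 3.12 = 7.54
R_t = 0.91 × 4.38 + 0.09 × 7.54 = 3.9858 + 0.6786 = 4.66

4.66%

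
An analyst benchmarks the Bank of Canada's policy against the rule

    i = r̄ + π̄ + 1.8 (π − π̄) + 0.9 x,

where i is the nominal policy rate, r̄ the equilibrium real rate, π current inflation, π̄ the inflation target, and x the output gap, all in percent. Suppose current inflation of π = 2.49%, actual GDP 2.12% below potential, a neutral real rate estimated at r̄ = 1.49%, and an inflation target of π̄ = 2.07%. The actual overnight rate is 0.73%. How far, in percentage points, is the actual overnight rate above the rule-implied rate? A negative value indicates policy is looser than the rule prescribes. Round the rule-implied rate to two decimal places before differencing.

Output 2.12% below potential → x = -2.12.
i = 1.49 + 2.07 + 1.8 × (2.49 − 2.07) + 0.9 × (-2.12)
   = 1.49 + 2.07 + 0.756 − 1.908 = 2.41
Deviation = 0.73 − 2.41 = -1.68 pp.

-1.68 pp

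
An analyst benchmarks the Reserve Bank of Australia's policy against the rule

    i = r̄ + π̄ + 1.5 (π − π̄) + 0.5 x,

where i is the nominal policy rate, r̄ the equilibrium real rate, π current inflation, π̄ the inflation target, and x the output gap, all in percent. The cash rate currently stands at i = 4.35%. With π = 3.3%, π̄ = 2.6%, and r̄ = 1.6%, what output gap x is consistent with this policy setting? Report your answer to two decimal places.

-1.80%

0.5 x = 4.35 − 1.6 − 2.6 − 1.5 × (3.3 − 2.6) = -0.9
x = -0.9 / 0.5 = -1.80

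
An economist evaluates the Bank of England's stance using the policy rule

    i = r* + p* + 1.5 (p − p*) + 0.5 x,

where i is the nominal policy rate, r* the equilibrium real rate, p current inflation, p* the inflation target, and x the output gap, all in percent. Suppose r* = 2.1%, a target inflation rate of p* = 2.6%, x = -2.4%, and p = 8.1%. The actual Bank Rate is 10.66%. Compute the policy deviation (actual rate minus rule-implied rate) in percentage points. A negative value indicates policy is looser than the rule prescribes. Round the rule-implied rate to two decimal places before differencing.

-1.09 pp

i = 2.1 + 2.6 + 1.5 × (8.1 − 2.6) + 0.5 × (-2.4)
   = 2.1 + 2.6 + 8.25 − 1.2 = 11.75
Deviation = 10.66 − 11.75 = -1.09 pp.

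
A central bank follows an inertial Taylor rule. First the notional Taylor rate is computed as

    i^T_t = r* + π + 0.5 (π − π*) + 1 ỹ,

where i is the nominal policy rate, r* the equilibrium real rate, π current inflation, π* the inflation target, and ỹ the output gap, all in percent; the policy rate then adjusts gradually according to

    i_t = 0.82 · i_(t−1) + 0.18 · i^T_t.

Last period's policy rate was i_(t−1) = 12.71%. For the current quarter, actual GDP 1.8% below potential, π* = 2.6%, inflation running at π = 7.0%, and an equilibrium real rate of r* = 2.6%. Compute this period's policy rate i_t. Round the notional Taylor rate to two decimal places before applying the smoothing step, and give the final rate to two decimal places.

12.22%

Output 1.8% below potential → ỹ = -1.8.
i^T_t = 2.6 + 7.0 + 0.5 × (7.0 − 2.6) + 1 × (-1.8)
   = 2.6 + 7 + 2.2 − 1.8 = 10.00
i_t = 0.82 × 12.71 + 0.18 × 10.00 = 10.4222 + 1.8 = 12.22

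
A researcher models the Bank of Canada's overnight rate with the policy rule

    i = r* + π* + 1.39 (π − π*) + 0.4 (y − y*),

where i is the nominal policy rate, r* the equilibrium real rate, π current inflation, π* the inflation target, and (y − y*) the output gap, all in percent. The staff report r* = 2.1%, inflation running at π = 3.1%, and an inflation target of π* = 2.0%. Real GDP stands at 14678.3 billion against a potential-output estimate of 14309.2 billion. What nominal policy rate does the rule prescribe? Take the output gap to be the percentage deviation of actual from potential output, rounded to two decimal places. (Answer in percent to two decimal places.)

6.66%

Output gap = 100 × (14678.3 − 14309.2) / 14309.2 = 2.58%.
i = 2.10 + 2.00 + 1.39 × (3.10 − 2.00) + 0.4 × 2.58
   = 2.10 + 2 + 1.529 + 1.032 = 6.66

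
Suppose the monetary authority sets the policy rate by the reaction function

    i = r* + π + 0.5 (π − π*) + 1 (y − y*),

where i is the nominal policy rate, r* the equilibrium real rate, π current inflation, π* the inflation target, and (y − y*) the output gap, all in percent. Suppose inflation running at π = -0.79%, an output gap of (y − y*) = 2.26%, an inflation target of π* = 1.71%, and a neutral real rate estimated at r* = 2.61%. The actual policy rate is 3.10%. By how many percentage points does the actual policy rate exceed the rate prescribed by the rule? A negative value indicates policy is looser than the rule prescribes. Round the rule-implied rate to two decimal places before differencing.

0.27 pp

i = 2.61 + (-0.79) + 0.5 × (-0.79 − 1.71) + 1 × 2.26
   = 2.61 − 0.79 − 1.25 + 2.26 = 2.83
Deviation = 3.10 − 2.83 = 0.27 pp.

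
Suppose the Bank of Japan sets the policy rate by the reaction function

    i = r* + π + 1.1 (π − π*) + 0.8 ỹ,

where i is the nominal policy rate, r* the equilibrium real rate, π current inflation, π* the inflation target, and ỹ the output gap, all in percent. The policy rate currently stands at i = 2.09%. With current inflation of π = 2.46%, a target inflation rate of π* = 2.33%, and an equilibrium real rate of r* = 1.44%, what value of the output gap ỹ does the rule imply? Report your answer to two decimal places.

-2.44%

0.8 ỹ = 2.09 − 1.44 − 2.46 − 1.1 × (2.46 − 2.33) = -1.953
ỹ = -1.953 / 0.8 = -2.44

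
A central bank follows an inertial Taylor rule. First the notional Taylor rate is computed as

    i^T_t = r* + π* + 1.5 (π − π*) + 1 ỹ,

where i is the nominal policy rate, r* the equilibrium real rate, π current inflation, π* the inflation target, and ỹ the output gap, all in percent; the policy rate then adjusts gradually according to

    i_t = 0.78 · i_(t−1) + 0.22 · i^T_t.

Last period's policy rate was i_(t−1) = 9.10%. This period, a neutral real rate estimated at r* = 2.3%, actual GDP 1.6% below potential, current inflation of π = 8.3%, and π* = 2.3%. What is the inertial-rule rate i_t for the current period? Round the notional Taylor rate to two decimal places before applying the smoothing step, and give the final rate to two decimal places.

9.74%

Output 1.6% below potential → ỹ = -1.6.
i^T_t = 2.3 + 2.3 + 1.5 × (8.3 − 2.3) + 1 × (-1.6)
   = 2.3 + 2.3 + 9 − 1.6 = 12.00
i_t = 0.78 × 9.10 + 0.22 × 12.00 = 7.098 + 2.64 = 9.74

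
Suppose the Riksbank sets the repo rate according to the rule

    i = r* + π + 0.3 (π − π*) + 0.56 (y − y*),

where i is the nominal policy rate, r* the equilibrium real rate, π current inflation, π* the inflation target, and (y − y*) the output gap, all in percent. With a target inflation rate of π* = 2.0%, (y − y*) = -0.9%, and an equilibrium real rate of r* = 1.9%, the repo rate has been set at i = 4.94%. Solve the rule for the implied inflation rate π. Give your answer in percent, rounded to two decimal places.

Collecting π: i = r* + (1 + 0.3) π − 0.3 π* + 0.56 (y − y*)
1.3 π = 4.94 − 1.9 + 0.3 × 2.0 − 0.56 × (-0.9) = 4.144
π = 4.144 / 1.3 = 3.19

3.19%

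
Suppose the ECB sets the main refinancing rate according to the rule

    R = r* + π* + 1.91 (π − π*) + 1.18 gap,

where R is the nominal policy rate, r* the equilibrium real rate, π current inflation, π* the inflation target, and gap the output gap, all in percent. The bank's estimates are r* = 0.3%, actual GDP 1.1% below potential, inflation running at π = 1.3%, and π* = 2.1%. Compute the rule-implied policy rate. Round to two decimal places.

Output 1.1% below potential → gap = -1.1.
R = 0.3 + 2.1 + 1.91 × (1.3 − 2.1) + 1.18 × (-1.1)
   = 0.3 + 2.1 − 1.528 − 1.298 = -0.43

-0.43%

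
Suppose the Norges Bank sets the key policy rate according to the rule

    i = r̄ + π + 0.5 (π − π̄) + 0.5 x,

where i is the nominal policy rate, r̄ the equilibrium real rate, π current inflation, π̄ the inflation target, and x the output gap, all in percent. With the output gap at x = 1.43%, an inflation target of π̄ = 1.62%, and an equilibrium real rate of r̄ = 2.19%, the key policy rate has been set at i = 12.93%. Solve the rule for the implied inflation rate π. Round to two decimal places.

7.22%

Collecting π: i = r̄ + (1 + 0.5) π − 0.5 π̄ + 0.5 x
1.5 π = 12.93 − 2.19 + 0.5 × 1.62 − 0.5 × 1.43 = 10.835
π = 10.835 / 1.5 = 7.22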